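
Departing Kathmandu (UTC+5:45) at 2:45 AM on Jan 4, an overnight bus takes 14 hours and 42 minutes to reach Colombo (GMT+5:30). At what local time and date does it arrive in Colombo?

5:12 PM on January 4

Convert departure to UTC: 2:45 AM − 5:45 = 9:00 PM UTC on Jan 3.
Add 14 hours and 42 minutes travel time → 11:42 AM UTC (Jan 4).
Colombo is UTC+5:30, so local arrival = 11:42 AM + 5:30 = 5:12 PM on Jan 4.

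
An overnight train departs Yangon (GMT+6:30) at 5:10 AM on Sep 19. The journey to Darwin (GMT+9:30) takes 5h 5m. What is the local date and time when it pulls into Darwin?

1:15 PM on September 19

Convert departure to UTC: 5:10 AM − 6:30 = 10:40 PM UTC on Sep 18.
Add 5 hours 5 minutes travel time → 3:45 AM UTC (Sep 19).
Darwin is UTC+9:30, so local arrival = 3:45 AM + 9:30 = 1:15 PM on Sep 19.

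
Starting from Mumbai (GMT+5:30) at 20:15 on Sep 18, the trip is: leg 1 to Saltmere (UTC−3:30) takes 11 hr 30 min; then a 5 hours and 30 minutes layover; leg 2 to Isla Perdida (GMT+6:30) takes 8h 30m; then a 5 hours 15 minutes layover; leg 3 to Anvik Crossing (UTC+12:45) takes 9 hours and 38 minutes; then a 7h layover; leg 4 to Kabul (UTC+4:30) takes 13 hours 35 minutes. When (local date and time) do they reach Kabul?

08:13 on Sep 21

Convert departure to UTC: 20:15 − 5:30 = 14:45 UTC on Sep 18.
Add 11 hours and 30 minutes leg 1 → 02:15 UTC (Sep 19).
Add 5 hours and 30 minutes layover in Saltmere → 07:45 UTC.
Add 8 hours and 30 minutes leg 2 → 16:15 UTC.
Add 5 hours and 15 minutes layover in Isla Perdida → 21:30 UTC.
Add 9 hours and 38 minutes leg 3 → 07:08 UTC (Sep 20).
Add 7 hours layover in Anvik Crossing → 14:08 UTC.
Add 13 hours 35 minutes leg 4 → 03:43 UTC (Sep 21).
Kabul is UTC+4:30, so local arrival = 03:43 + 4:30 = 08:13 on Sep 21.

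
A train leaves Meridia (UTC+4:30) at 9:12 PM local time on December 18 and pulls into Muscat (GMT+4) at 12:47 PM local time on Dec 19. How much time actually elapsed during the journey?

16 hours 5 minutes

Departure in UTC: 9:12 PM − 4:30 = 4:42 PM on Dec 18.
Arrival in UTC: 12:47 PM − 4:00 = 8:47 AM on Dec 19.
Elapsed = 8:47 AM − 4:42 PM (+1 day) = 16 hours 5 minutes.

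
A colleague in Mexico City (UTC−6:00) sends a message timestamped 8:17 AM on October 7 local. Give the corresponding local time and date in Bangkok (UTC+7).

9:17 PM on October 7

Bangkok is 13:00 ahead of Mexico City.
Shift by the zone difference: 8:17 AM + 13:00 = 9:17 PM on Oct 7 in Bangkok.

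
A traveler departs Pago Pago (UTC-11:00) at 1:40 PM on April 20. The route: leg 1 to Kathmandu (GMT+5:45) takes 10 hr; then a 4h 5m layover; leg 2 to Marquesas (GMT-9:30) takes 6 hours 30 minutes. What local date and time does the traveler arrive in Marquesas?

11:45 AM on Apr 21

Convert departure to UTC: 1:40 PM + 11:00 = 12:40 AM UTC on Apr 21.
Add 10 hours leg 1 → 10:40 AM UTC.
Add 4 hours 5 minutes layover in Kathmandu → 2:45 PM UTC.
Add 6 hours 30 minutes leg 2 → 9:15 PM UTC.
Marquesas is UTC−9:30, so local arrival = 9:15 PM − 9:30 = 11:45 AM on Apr 21.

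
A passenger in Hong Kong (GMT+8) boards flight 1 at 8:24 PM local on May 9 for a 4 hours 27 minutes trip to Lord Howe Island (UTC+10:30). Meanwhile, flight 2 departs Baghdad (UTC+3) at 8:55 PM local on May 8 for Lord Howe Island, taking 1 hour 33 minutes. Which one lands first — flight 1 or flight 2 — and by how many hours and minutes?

Flight 1 in UTC: 8:24 PM − 8:00 = 12:24 PM on May 9.
+4 hours and 27 minutes → arrive 4:51 PM UTC on May 9.
Flight 2 in UTC: 8:55 PM − 3:00 = 5:55 PM on May 8.
+1 hour 33 minutes → arrive 7:28 PM UTC on May 8.
Flight 2 lands earlier by 21 hours 23 minutes.

the second, by 21 hours 23 minutes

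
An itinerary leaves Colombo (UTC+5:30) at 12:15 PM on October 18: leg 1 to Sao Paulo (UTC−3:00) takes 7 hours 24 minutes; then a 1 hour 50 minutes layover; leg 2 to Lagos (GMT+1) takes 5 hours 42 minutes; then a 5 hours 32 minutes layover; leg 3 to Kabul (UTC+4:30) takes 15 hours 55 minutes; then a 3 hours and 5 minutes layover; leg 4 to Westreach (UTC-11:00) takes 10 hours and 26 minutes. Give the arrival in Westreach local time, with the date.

Convert departure to UTC: 12:15 PM − 5:30 = 6:45 AM UTC on Oct 18.
Add 7 hours 24 minutes leg 1 → 2:09 PM UTC.
Add 1 hour and 50 minutes layover in Sao Paulo → 3:59 PM UTC.
Add 5 hours 42 minutes leg 2 → 9:41 PM UTC.
Add 5 hours and 32 minutes layover in Lagos → 3:13 AM UTC (Oct 19).
Add 15 hours and 55 minutes leg 3 → 7:08 PM UTC.
Add 3 hours 5 minutes layover in Kabul → 10:13 PM UTC.
Add 10 hours and 26 minutes leg 4 → 8:39 AM UTC (Oct 20).
Westreach is UTC−11:00, so local arrival = 8:39 AM − 11:00 = 9:39 PM on Oct 19.

9:39 PM on October 19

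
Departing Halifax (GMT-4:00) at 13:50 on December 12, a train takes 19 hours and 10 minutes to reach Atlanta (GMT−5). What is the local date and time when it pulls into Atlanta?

Atlanta is 1:00 behind Halifax.
After 19 hours and 10 minutes it is 09:00 (Dec 13) in Halifax.
Shift by the zone difference: 09:00 − 1:00 = 08:00 on Dec 13 in Atlanta.

08:00 on December 13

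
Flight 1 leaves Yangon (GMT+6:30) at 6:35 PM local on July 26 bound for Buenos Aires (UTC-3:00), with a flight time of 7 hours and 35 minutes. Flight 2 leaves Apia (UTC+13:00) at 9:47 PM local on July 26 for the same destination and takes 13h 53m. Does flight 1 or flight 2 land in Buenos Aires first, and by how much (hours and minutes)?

Flight 1 in UTC: 6:35 PM − 6:30 = 12:05 PM on Jul 26.
+7 hours 35 minutes → arrive 7:40 PM UTC on Jul 26.
Flight 2 in UTC: 9:47 PM − 13:00 = 8:47 AM on Jul 26.
+13 hours 53 minutes → arrive 10:40 PM UTC on Jul 26.
Flight 1 lands earlier by 3 hours.

the first, by 3 hours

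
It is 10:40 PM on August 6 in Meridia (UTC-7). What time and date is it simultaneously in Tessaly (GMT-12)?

5:40 PM on August 6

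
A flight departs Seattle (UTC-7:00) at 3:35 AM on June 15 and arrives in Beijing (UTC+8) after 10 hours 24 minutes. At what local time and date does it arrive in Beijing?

4:59 AM on June 16

Convert departure to UTC: 3:35 AM + 7:00 = 10:35 AM UTC on Jun 15.
Add 10 hours 24 minutes travel time → 8:59 PM UTC.
Beijing is UTC+8:00, so local arrival = 8:59 PM + 8:00 = 4:59 AM on Jun 16.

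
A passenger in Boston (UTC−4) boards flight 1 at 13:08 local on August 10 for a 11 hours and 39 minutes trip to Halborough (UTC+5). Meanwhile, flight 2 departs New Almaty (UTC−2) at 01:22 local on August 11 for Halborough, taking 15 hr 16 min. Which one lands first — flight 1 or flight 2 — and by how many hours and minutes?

Flight 1 in UTC: 13:08 + 4:00 = 17:08 on Aug 10.
+11 hours 39 minutes → arrive 04:47 UTC on Aug 11.
Flight 2 in UTC: 01:22 + 2:00 = 03:22 on Aug 11.
+15 hours and 16 minutes → arrive 18:38 UTC on Aug 11.
Flight 1 lands earlier by 13 hours 51 minutes.

the first, by 13 hours 51 minutes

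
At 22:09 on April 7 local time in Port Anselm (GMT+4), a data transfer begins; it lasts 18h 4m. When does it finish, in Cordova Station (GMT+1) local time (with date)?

Cordova Station is 3:00 behind Port Anselm.
After 18 hours 4 minutes it is 16:13 (Apr 8) in Port Anselm.
Shift by the zone difference: 16:13 − 3:00 = 13:13 on Apr 8 in Cordova Station.

13:13 on April 8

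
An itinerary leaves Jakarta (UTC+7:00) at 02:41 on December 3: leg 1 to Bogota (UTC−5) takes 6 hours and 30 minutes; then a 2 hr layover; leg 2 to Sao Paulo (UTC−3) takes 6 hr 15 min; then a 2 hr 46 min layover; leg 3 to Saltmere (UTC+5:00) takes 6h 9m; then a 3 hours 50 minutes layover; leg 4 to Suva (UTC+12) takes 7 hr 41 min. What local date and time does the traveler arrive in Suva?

18:52 on December 4

Convert departure to UTC: 02:41 − 7:00 = 19:41 UTC on Dec 2.
Add 6 hours and 30 minutes leg 1 → 02:11 UTC (Dec 3).
Add 2 hours layover in Bogota → 04:11 UTC.
Add 6 hours 15 minutes leg 2 → 10:26 UTC.
Add 2 hours and 46 minutes layover in Sao Paulo → 13:12 UTC.
Add 6 hours 9 minutes leg 3 → 19:21 UTC.
Add 3 hours 50 minutes layover in Saltmere → 23:11 UTC.
Add 7 hours 41 minutes leg 4 → 06:52 UTC (Dec 4).
Suva is UTC+12:00, so local arrival = 06:52 + 12:00 = 18:52 on Dec 4.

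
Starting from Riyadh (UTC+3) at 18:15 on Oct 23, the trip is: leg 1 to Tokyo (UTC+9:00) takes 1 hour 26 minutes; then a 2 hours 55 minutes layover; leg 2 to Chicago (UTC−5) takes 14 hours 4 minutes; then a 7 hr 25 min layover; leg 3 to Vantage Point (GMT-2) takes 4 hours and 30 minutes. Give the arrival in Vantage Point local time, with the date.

19:35 on October 24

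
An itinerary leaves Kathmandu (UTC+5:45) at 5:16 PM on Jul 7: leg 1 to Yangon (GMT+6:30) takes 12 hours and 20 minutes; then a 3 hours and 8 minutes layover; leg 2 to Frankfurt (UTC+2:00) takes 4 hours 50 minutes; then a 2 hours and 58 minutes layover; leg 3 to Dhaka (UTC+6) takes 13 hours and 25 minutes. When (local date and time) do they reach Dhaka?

Convert departure to UTC: 5:16 PM − 5:45 = 11:31 AM UTC on Jul 7.
Add 12 hours 20 minutes leg 1 → 11:51 PM UTC.
Add 3 hours and 8 minutes layover in Yangon → 2:59 AM UTC (Jul 8).
Add 4 hours 50 minutes leg 2 → 7:49 AM UTC.
Add 2 hours and 58 minutes layover in Frankfurt → 10:47 AM UTC.
Add 13 hours 25 minutes leg 3 → 12:12 AM UTC (Jul 9).
Dhaka is UTC+6:00, so local arrival = 12:12 AM + 6:00 = 6:12 AM on Jul 9.

6:12 AM on Jul 9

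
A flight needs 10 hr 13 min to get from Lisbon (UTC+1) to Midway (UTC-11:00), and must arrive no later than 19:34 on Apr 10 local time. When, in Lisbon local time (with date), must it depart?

21:21 on April 10

Target arrival in UTC: 19:34 + 11:00 = 06:34 on Apr 11.
Subtract 10 hours 13 minutes → departure 20:21 UTC on Apr 10.
Lisbon is UTC+1:00: 20:21 + 1:00 = 21:21 on Apr 10.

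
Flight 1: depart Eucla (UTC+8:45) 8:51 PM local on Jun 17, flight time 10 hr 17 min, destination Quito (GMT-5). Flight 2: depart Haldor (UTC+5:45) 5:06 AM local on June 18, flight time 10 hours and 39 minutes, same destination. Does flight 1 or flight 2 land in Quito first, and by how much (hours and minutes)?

Flight 1 in UTC: 8:51 PM − 8:45 = 12:06 PM on Jun 17.
+10 hours 17 minutes → arrive 10:23 PM UTC on Jun 17.
Flight 2 in UTC: 5:06 AM − 5:45 = 11:21 PM on Jun 17.
+10 hours and 39 minutes → arrive 10:00 AM UTC on Jun 18.
Flight 1 lands earlier by 11 hours 37 minutes.

the first, by 11 hours 37 minutes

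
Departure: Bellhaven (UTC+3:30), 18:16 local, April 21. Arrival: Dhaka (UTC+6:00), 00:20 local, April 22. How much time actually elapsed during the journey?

3 hours 34 minutes

Departure in UTC: 18:16 − 3:30 = 14:46 on Apr 21.
Arrival in UTC: 00:20 − 6:00 = 18:20 on Apr 21.
Elapsed = 18:20 − 14:46 = 3 hours 34 minutes.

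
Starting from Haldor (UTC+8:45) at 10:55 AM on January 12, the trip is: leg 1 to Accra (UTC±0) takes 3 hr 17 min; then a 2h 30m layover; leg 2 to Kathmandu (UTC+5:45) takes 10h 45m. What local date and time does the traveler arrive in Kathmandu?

12:27 AM on January 13

Convert departure to UTC: 10:55 AM − 8:45 = 2:10 AM UTC on Jan 12.
Add 3 hours and 17 minutes leg 1 → 5:27 AM UTC.
Add 2 hours and 30 minutes layover in Accra → 7:57 AM UTC.
Add 10 hours and 45 minutes leg 2 → 6:42 PM UTC.
Kathmandu is UTC+5:45, so local arrival = 6:42 PM + 5:45 = 12:27 AM on Jan 13.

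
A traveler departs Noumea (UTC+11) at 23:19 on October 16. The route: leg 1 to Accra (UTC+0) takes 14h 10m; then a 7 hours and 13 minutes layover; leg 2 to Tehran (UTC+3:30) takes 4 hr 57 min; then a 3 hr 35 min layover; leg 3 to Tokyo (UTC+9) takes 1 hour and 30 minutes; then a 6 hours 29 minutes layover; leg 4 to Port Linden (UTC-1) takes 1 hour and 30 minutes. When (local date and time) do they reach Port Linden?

Convert departure to UTC: 23:19 − 11:00 = 12:19 UTC on Oct 16.
Add 14 hours and 10 minutes leg 1 → 02:29 UTC (Oct 17).
Add 7 hours and 13 minutes layover in Accra → 09:42 UTC.
Add 4 hours 57 minutes leg 2 → 14:39 UTC.
Add 3 hours 35 minutes layover in Tehran → 18:14 UTC.
Add 1 hour and 30 minutes leg 3 → 19:44 UTC.
Add 6 hours 29 minutes layover in Tokyo → 02:13 UTC (Oct 18).
Add 1 hour 30 minutes leg 4 → 03:43 UTC.
Port Linden is UTC−1:00, so local arrival = 03:43 − 1:00 = 02:43 on Oct 18.

02:43 on October 18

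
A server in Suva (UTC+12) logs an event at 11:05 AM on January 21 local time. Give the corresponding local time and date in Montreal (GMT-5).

6:05 PM on January 20

Montreal is 17:00 behind Suva.
Shift by the zone difference: 11:05 AM − 17:00 = 6:05 PM on Jan 20 in Montreal.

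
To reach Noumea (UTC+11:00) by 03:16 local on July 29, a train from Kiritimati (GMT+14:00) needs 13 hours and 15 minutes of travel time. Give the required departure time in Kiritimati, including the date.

Target arrival in UTC: 03:16 − 11:00 = 16:16 on Jul 28.
Subtract 13 hours 15 minutes → departure 03:01 UTC on Jul 28.
Kiritimati is UTC+14:00: 03:01 + 14:00 = 17:01 on Jul 28.

17:01 on July 28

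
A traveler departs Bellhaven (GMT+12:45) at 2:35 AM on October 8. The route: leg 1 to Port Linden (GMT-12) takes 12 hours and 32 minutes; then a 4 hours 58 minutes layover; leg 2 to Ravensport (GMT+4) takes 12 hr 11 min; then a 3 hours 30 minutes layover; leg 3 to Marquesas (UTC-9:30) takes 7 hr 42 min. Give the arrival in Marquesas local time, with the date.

Convert departure to UTC: 2:35 AM − 12:45 = 1:50 PM UTC on Oct 7.
Add 12 hours 32 minutes leg 1 → 2:22 AM UTC (Oct 8).
Add 4 hours 58 minutes layover in Port Linden → 7:20 AM UTC.
Add 12 hours and 11 minutes leg 2 → 7:31 PM UTC.
Add 3 hours 30 minutes layover in Ravensport → 11:01 PM UTC.
Add 7 hours and 42 minutes leg 3 → 6:43 AM UTC (Oct 9).
Marquesas is UTC−9:30, so local arrival = 6:43 AM − 9:30 = 9:13 PM on Oct 8.

9:13 PM on Oct 8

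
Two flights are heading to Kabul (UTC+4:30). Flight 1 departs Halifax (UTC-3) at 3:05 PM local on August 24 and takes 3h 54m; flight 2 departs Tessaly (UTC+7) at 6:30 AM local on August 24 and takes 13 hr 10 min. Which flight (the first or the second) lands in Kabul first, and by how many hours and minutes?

Flight 1 in UTC: 3:05 PM + 3:00 = 6:05 PM on Aug 24.
+3 hours 54 minutes → arrive 9:59 PM UTC on Aug 24.
Flight 2 in UTC: 6:30 AM − 7:00 = 11:30 PM on Aug 23.
+13 hours and 10 minutes → arrive 12:40 PM UTC on Aug 24.
Flight 2 lands earlier by 9 hours 19 minutes.

the second, by 9 hours 19 minutes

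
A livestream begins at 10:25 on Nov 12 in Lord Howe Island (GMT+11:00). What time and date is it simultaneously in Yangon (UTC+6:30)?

05:55 on November 12

In UTC: 10:25 − 11:00 = 23:25 on Nov 11.
Yangon is UTC+6:30: 23:25 + 6:30 = 05:55 on Nov 12.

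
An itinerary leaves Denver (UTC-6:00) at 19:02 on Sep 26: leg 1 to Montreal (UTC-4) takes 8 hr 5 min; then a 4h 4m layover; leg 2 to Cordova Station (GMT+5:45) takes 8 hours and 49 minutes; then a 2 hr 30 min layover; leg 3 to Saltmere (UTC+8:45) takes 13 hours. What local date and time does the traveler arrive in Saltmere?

22:15 on September 28

Convert departure to UTC: 19:02 + 6:00 = 01:02 UTC on Sep 27.
Add 8 hours and 5 minutes leg 1 → 09:07 UTC.
Add 4 hours and 4 minutes layover in Montreal → 13:11 UTC.
Add 8 hours and 49 minutes leg 2 → 22:00 UTC.
Add 2 hours and 30 minutes layover in Cordova Station → 00:30 UTC (Sep 28).
Add 13 hours leg 3 → 13:30 UTC.
Saltmere is UTC+8:45, so local arrival = 13:30 + 8:45 = 22:15 on Sep 28.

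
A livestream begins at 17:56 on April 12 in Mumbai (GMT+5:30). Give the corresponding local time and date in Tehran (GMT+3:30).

15:56 on April 12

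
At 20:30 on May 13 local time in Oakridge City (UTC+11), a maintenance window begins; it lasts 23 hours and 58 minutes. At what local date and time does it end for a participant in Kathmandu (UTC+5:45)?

15:13 on May 14

Kathmandu is 5:15 behind Oakridge City.
After 23 hours 58 minutes it is 20:28 (May 14) in Oakridge City.
Shift by the zone difference: 20:28 − 5:15 = 15:13 on May 14 in Kathmandu.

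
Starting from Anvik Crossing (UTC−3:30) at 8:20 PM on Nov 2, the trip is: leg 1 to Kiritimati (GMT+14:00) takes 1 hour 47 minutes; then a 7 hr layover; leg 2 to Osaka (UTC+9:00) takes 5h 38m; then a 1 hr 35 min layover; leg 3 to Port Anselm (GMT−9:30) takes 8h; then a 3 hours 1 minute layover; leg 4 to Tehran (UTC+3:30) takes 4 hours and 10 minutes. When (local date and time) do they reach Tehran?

10:31 AM on November 4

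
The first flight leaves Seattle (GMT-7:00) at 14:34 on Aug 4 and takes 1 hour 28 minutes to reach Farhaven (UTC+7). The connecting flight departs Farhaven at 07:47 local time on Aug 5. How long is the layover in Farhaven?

Convert departure to UTC: 14:34 + 7:00 = 21:34 UTC on Aug 4.
Add 1 hour and 28 minutes flight time → 23:02 UTC.
Farhaven is UTC+7:00, so local arrival = 23:02 + 7:00 = 06:02 on Aug 5.
Layover = 07:47 − 06:02 = 1 hour 45 minutes.

1 hour 45 minutes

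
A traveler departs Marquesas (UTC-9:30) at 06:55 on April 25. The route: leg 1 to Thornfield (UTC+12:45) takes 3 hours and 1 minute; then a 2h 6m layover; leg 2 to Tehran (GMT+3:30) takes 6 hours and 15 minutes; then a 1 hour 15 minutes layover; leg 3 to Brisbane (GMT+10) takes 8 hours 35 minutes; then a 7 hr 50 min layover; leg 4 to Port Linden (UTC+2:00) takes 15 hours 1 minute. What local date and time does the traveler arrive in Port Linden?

14:28 on April 27

Convert departure to UTC: 06:55 + 9:30 = 16:25 UTC on Apr 25.
Add 3 hours 1 minute leg 1 → 19:26 UTC.
Add 2 hours 6 minutes layover in Thornfield → 21:32 UTC.
Add 6 hours 15 minutes leg 2 → 03:47 UTC (Apr 26).
Add 1 hour and 15 minutes layover in Tehran → 05:02 UTC.
Add 8 hours and 35 minutes leg 3 → 13:37 UTC.
Add 7 hours and 50 minutes layover in Brisbane → 21:27 UTC.
Add 15 hours and 1 minute leg 4 → 12:28 UTC (Apr 27).
Port Linden is UTC+2:00, so local arrival = 12:28 + 2:00 = 14:28 on Apr 27.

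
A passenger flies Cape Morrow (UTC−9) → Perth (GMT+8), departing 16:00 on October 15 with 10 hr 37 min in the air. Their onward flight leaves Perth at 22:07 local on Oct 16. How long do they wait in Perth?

Convert departure to UTC: 16:00 + 9:00 = 01:00 UTC on Oct 16.
Add 10 hours and 37 minutes flight time → 11:37 UTC.
Perth is UTC+8:00, so local arrival = 11:37 + 8:00 = 19:37 on Oct 16.
Layover = 22:07 − 19:37 = 2 hours 30 minutes.

2 hours 30 minutes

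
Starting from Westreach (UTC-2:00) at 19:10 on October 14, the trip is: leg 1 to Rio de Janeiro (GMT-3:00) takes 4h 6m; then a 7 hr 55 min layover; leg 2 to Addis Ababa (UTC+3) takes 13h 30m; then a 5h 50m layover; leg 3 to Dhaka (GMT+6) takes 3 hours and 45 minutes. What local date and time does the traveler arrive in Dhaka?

Convert departure to UTC: 19:10 + 2:00 = 21:10 UTC on Oct 14.
Add 4 hours 6 minutes leg 1 → 01:16 UTC (Oct 15).
Add 7 hours and 55 minutes layover in Rio de Janeiro → 09:11 UTC.
Add 13 hours 30 minutes leg 2 → 22:41 UTC.
Add 5 hours and 50 minutes layover in Addis Ababa → 04:31 UTC (Oct 16).
Add 3 hours and 45 minutes leg 3 → 08:16 UTC.
Dhaka is UTC+6:00, so local arrival = 08:16 + 6:00 = 14:16 on Oct 16.

14:16 on October 16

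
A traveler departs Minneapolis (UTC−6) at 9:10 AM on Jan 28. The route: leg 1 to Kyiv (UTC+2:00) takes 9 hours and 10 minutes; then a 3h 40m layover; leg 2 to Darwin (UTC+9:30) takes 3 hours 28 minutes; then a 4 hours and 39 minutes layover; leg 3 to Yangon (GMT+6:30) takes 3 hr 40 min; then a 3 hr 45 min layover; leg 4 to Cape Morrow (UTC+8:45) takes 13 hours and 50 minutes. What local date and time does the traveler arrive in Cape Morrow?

Convert departure to UTC: 9:10 AM + 6:00 = 3:10 PM UTC on Jan 28.
Add 9 hours 10 minutes leg 1 → 12:20 AM UTC (Jan 29).
Add 3 hours 40 minutes layover in Kyiv → 4:00 AM UTC.
Add 3 hours and 28 minutes leg 2 → 7:28 AM UTC.
Add 4 hours and 39 minutes layover in Darwin → 12:07 PM UTC.
Add 3 hours 40 minutes leg 3 → 3:47 PM UTC.
Add 3 hours 45 minutes layover in Yangon → 7:32 PM UTC.
Add 13 hours 50 minutes leg 4 → 9:22 AM UTC (Jan 30).
Cape Morrow is UTC+8:45, so local arrival = 9:22 AM + 8:45 = 6:07 PM on Jan 30.

6:07 PM on January 30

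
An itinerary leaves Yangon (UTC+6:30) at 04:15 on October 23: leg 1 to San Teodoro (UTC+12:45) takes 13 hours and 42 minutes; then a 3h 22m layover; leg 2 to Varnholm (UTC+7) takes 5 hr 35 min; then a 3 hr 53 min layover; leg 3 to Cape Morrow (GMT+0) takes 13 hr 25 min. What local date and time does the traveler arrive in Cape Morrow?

Convert departure to UTC: 04:15 − 6:30 = 21:45 UTC on Oct 22.
Add 13 hours and 42 minutes leg 1 → 11:27 UTC (Oct 23).
Add 3 hours 22 minutes layover in San Teodoro → 14:49 UTC.
Add 5 hours and 35 minutes leg 2 → 20:24 UTC.
Add 3 hours and 53 minutes layover in Varnholm → 00:17 UTC (Oct 24).
Add 13 hours and 25 minutes leg 3 → 13:42 UTC.
Cape Morrow is UTC+0, so local arrival is the same: 13:42 on Oct 24.

13:42 on Oct 24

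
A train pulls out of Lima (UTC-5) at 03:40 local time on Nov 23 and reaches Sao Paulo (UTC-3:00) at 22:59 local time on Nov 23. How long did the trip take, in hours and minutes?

17 hours 19 minutes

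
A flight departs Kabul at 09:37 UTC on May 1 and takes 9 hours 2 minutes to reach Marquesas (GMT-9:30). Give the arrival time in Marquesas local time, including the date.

09:09 on May 1

Departure is given in UTC: 09:37 on May 1.
Add 9 hours and 2 minutes → 18:39 UTC.
Marquesas is UTC−9:30: 18:39 − 9:30 = 09:09 on May 1.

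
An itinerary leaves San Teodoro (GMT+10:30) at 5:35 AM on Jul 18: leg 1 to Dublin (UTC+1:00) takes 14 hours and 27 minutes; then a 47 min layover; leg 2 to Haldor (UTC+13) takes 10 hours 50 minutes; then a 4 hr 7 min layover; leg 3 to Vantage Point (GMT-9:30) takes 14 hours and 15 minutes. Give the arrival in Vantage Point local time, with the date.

Convert departure to UTC: 5:35 AM − 10:30 = 7:05 PM UTC on Jul 17.
Add 14 hours and 27 minutes leg 1 → 9:32 AM UTC (Jul 18).
Add 47 minutes layover in Dublin → 10:19 AM UTC.
Add 10 hours 50 minutes leg 2 → 9:09 PM UTC.
Add 4 hours 7 minutes layover in Haldor → 1:16 AM UTC (Jul 19).
Add 14 hours and 15 minutes leg 3 → 3:31 PM UTC.
Vantage Point is UTC−9:30, so local arrival = 3:31 PM − 9:30 = 6:01 AM on Jul 19.

6:01 AM on Jul 19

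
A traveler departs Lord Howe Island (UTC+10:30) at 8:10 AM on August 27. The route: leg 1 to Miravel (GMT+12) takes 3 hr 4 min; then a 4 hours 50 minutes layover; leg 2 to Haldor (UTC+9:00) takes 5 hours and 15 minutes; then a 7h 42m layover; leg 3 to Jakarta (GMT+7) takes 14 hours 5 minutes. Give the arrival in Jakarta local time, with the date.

Convert departure to UTC: 8:10 AM − 10:30 = 9:40 PM UTC on Aug 26.
Add 3 hours 4 minutes leg 1 → 12:44 AM UTC (Aug 27).
Add 4 hours and 50 minutes layover in Miravel → 5:34 AM UTC.
Add 5 hours and 15 minutes leg 2 → 10:49 AM UTC.
Add 7 hours and 42 minutes layover in Haldor → 6:31 PM UTC.
Add 14 hours and 5 minutes leg 3 → 8:36 AM UTC (Aug 28).
Jakarta is UTC+7:00, so local arrival = 8:36 AM + 7:00 = 3:36 PM on Aug 28.

3:36 PM on Aug 28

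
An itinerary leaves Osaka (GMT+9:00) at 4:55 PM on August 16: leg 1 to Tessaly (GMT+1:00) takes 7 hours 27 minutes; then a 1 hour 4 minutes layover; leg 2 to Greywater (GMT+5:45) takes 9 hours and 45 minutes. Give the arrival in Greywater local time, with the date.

Convert departure to UTC: 4:55 PM − 9:00 = 7:55 AM UTC on Aug 16.
Add 7 hours and 27 minutes leg 1 → 3:22 PM UTC.
Add 1 hour 4 minutes layover in Tessaly → 4:26 PM UTC.
Add 9 hours and 45 minutes leg 2 → 2:11 AM UTC (Aug 17).
Greywater is UTC+5:45, so local arrival = 2:11 AM + 5:45 = 7:56 AM on Aug 17.

7:56 AM on Aug 17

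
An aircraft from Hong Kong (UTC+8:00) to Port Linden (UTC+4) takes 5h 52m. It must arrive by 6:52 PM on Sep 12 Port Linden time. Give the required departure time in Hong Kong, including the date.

Target arrival in UTC: 6:52 PM − 4:00 = 2:52 PM on Sep 12.
Subtract 5 hours and 52 minutes → departure 9:00 AM UTC on Sep 12.
Hong Kong is UTC+8:00: 9:00 AM + 8:00 = 5:00 PM on Sep 12.

5:00 PM on September 12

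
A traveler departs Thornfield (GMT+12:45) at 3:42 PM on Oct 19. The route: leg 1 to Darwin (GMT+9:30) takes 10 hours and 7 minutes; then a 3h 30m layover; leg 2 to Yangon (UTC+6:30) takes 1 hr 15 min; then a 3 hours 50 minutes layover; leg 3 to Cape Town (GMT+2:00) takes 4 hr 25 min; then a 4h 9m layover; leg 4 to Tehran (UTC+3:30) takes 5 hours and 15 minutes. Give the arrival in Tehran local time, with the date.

Convert departure to UTC: 3:42 PM − 12:45 = 2:57 AM UTC on Oct 19.
Add 10 hours and 7 minutes leg 1 → 1:04 PM UTC.
Add 3 hours 30 minutes layover in Darwin → 4:34 PM UTC.
Add 1 hour 15 minutes leg 2 → 5:49 PM UTC.
Add 3 hours and 50 minutes layover in Yangon → 9:39 PM UTC.
Add 4 hours and 25 minutes leg 3 → 2:04 AM UTC (Oct 20).
Add 4 hours and 9 minutes layover in Cape Town → 6:13 AM UTC.
Add 5 hours and 15 minutes leg 4 → 11:28 AM UTC.
Tehran is UTC+3:30, so local arrival = 11:28 AM + 3:30 = 2:58 PM on Oct 20.

2:58 PM on October 20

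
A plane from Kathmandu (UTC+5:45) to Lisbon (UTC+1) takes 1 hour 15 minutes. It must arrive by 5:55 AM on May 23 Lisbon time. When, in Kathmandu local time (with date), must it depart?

9:25 AM on May 23

Target arrival in UTC: 5:55 AM − 1:00 = 4:55 AM on May 23.
Subtract 1 hour 15 minutes → departure 3:40 AM UTC on May 23.
Kathmandu is UTC+5:45: 3:40 AM + 5:45 = 9:25 AM on May 23.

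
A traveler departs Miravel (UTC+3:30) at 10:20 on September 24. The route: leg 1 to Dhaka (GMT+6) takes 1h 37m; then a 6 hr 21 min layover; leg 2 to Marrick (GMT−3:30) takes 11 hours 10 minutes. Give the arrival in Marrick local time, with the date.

22:28 on September 24

Convert departure to UTC: 10:20 − 3:30 = 06:50 UTC on Sep 24.
Add 1 hour and 37 minutes leg 1 → 08:27 UTC.
Add 6 hours 21 minutes layover in Dhaka → 14:48 UTC.
Add 11 hours 10 minutes leg 2 → 01:58 UTC (Sep 25).
Marrick is UTC−3:30, so local arrival = 01:58 − 3:30 = 22:28 on Sep 24.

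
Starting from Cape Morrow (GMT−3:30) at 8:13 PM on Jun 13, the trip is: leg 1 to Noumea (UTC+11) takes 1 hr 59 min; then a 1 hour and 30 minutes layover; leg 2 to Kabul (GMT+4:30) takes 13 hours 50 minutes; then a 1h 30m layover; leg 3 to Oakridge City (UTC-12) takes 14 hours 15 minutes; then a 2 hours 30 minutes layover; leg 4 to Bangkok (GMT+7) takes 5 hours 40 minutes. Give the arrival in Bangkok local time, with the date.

Convert departure to UTC: 8:13 PM + 3:30 = 11:43 PM UTC on Jun 13.
Add 1 hour 59 minutes leg 1 → 1:42 AM UTC (Jun 14).
Add 1 hour and 30 minutes layover in Noumea → 3:12 AM UTC.
Add 13 hours and 50 minutes leg 2 → 5:02 PM UTC.
Add 1 hour 30 minutes layover in Kabul → 6:32 PM UTC.
Add 14 hours 15 minutes leg 3 → 8:47 AM UTC (Jun 15).
Add 2 hours 30 minutes layover in Oakridge City → 11:17 AM UTC.
Add 5 hours 40 minutes leg 4 → 4:57 PM UTC.
Bangkok is UTC+7:00, so local arrival = 4:57 PM + 7:00 = 11:57 PM on Jun 15.

11:57 PM on Jun 15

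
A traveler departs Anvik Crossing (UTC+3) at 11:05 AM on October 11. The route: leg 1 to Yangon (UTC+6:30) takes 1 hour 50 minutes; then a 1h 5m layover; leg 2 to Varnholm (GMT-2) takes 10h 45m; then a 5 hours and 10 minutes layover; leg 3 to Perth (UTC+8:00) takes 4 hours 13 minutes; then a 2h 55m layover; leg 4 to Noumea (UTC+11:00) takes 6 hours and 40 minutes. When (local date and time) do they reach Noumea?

3:43 AM on October 13

Convert departure to UTC: 11:05 AM − 3:00 = 8:05 AM UTC on Oct 11.
Add 1 hour 50 minutes leg 1 → 9:55 AM UTC.
Add 1 hour and 5 minutes layover in Yangon → 11:00 AM UTC.
Add 10 hours and 45 minutes leg 2 → 9:45 PM UTC.
Add 5 hours and 10 minutes layover in Varnholm → 2:55 AM UTC (Oct 12).
Add 4 hours and 13 minutes leg 3 → 7:08 AM UTC.
Add 2 hours 55 minutes layover in Perth → 10:03 AM UTC.
Add 6 hours and 40 minutes leg 4 → 4:43 PM UTC.
Noumea is UTC+11:00, so local arrival = 4:43 PM + 11:00 = 3:43 AM on Oct 13.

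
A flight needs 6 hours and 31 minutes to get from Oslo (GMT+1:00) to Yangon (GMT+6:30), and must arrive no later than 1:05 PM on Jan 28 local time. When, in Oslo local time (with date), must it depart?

Target arrival in UTC: 1:05 PM − 6:30 = 6:35 AM on Jan 28.
Subtract 6 hours 31 minutes → departure 12:04 AM UTC on Jan 28.
Oslo is UTC+1:00: 12:04 AM + 1:00 = 1:04 AM on Jan 28.

1:04 AM on Jan 28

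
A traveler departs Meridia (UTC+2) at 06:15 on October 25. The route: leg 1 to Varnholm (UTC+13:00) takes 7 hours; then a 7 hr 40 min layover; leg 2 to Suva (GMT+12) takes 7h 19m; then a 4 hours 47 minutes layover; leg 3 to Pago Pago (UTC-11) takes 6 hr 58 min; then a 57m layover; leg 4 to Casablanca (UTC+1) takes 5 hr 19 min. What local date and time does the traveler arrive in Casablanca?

Convert departure to UTC: 06:15 − 2:00 = 04:15 UTC on Oct 25.
Add 7 hours leg 1 → 11:15 UTC.
Add 7 hours and 40 minutes layover in Varnholm → 18:55 UTC.
Add 7 hours and 19 minutes leg 2 → 02:14 UTC (Oct 26).
Add 4 hours 47 minutes layover in Suva → 07:01 UTC.
Add 6 hours and 58 minutes leg 3 → 13:59 UTC.
Add 57 minutes layover in Pago Pago → 14:56 UTC.
Add 5 hours and 19 minutes leg 4 → 20:15 UTC.
Casablanca is UTC+1:00, so local arrival = 20:15 + 1:00 = 21:15 on Oct 26.

21:15 on October 26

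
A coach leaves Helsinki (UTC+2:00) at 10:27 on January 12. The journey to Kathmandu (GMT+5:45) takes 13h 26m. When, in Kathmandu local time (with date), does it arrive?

Convert departure to UTC: 10:27 − 2:00 = 08:27 UTC on Jan 12.
Add 13 hours and 26 minutes travel time → 21:53 UTC.
Kathmandu is UTC+5:45, so local arrival = 21:53 + 5:45 = 03:38 on Jan 13.

03:38 on January 13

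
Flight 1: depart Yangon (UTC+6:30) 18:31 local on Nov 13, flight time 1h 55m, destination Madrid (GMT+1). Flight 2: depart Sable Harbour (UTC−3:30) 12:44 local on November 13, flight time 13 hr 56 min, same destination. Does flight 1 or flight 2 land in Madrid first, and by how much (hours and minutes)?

Flight 1 in UTC: 18:31 − 6:30 = 12:01 on Nov 13.
+1 hour 55 minutes → arrive 13:56 UTC on Nov 13.
Flight 2 in UTC: 12:44 + 3:30 = 16:14 on Nov 13.
+13 hours and 56 minutes → arrive 06:10 UTC on Nov 14.
Flight 1 lands earlier by 16 hours 14 minutes.

the first, by 16 hours 14 minutes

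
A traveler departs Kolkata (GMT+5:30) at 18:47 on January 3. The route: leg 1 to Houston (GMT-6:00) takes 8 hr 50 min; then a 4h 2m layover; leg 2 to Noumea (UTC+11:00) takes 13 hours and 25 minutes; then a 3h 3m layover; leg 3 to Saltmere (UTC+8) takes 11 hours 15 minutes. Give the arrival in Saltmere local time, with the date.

Convert departure to UTC: 18:47 − 5:30 = 13:17 UTC on Jan 3.
Add 8 hours and 50 minutes leg 1 → 22:07 UTC.
Add 4 hours and 2 minutes layover in Houston → 02:09 UTC (Jan 4).
Add 13 hours 25 minutes leg 2 → 15:34 UTC.
Add 3 hours and 3 minutes layover in Noumea → 18:37 UTC.
Add 11 hours and 15 minutes leg 3 → 05:52 UTC (Jan 5).
Saltmere is UTC+8:00, so local arrival = 05:52 + 8:00 = 13:52 on Jan 5.

13:52 on Jan 5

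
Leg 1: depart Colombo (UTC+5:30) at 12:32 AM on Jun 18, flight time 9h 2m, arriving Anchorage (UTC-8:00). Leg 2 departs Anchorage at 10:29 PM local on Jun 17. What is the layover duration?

2 hours 25 minutes

Convert departure to UTC: 12:32 AM − 5:30 = 7:02 PM UTC on Jun 17.
Add 9 hours and 2 minutes flight time → 4:04 AM UTC (Jun 18).
Anchorage is UTC−8:00, so local arrival = 4:04 AM − 8:00 = 8:04 PM on Jun 17.
Layover = 10:29 PM − 8:04 PM = 2 hours 25 minutes.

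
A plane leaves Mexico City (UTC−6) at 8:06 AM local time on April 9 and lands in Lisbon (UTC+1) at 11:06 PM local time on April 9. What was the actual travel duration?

8 hours

Departure in UTC: 8:06 AM + 6:00 = 2:06 PM on Apr 9.
Arrival in UTC: 11:06 PM − 1:00 = 10:06 PM on Apr 9.
Elapsed = 10:06 PM − 2:06 PM = 8 hours.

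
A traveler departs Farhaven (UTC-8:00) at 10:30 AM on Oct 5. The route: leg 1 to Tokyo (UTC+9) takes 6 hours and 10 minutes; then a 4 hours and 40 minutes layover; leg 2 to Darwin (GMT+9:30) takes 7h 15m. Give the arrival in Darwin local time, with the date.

Convert departure to UTC: 10:30 AM + 8:00 = 6:30 PM UTC on Oct 5.
Add 6 hours and 10 minutes leg 1 → 12:40 AM UTC (Oct 6).
Add 4 hours and 40 minutes layover in Tokyo → 5:20 AM UTC.
Add 7 hours and 15 minutes leg 2 → 12:35 PM UTC.
Darwin is UTC+9:30, so local arrival = 12:35 PM + 9:30 = 10:05 PM on Oct 6.

10:05 PM on October 6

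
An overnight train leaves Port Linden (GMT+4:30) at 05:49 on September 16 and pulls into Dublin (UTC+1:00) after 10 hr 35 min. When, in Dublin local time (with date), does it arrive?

Convert departure to UTC: 05:49 − 4:30 = 01:19 UTC on Sep 16.
Add 10 hours and 35 minutes travel time → 11:54 UTC.
Dublin is UTC+1:00, so local arrival = 11:54 + 1:00 = 12:54 on Sep 16.

12:54 on Sep 16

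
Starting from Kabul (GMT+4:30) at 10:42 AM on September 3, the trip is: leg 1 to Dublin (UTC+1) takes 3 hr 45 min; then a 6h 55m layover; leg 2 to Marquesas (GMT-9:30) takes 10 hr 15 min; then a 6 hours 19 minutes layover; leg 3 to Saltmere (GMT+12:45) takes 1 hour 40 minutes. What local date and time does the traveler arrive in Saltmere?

Convert departure to UTC: 10:42 AM − 4:30 = 6:12 AM UTC on Sep 3.
Add 3 hours and 45 minutes leg 1 → 9:57 AM UTC.
Add 6 hours and 55 minutes layover in Dublin → 4:52 PM UTC.
Add 10 hours and 15 minutes leg 2 → 3:07 AM UTC (Sep 4).
Add 6 hours 19 minutes layover in Marquesas → 9:26 AM UTC.
Add 1 hour 40 minutes leg 3 → 11:06 AM UTC.
Saltmere is UTC+12:45, so local arrival = 11:06 AM + 12:45 = 11:51 PM on Sep 4.

11:51 PM on Sep 4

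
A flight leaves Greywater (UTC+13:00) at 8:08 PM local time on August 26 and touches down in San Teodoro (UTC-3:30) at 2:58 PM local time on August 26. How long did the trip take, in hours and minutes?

San Teodoro is 16:30 behind Greywater.
Clock-face elapsed time (ignoring zones) is −5 hours 10 minutes.
Actual elapsed = −5 hours 10 minutes + 16:30 = 11 hours 20 minutes.

11 hours 20 minutes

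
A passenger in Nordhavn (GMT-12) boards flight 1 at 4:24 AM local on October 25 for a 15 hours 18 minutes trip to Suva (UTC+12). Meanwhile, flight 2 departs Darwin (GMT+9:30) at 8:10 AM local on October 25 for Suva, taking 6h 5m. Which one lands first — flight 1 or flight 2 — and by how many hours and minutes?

the second, by 26 hours 57 minutes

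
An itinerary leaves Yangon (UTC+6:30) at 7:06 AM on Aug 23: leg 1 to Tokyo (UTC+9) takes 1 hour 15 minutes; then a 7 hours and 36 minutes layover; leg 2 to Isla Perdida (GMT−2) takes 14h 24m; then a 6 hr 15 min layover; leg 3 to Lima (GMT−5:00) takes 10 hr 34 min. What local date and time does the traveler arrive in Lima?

Convert departure to UTC: 7:06 AM − 6:30 = 12:36 AM UTC on Aug 23.
Add 1 hour and 15 minutes leg 1 → 1:51 AM UTC.
Add 7 hours and 36 minutes layover in Tokyo → 9:27 AM UTC.
Add 14 hours 24 minutes leg 2 → 11:51 PM UTC.
Add 6 hours and 15 minutes layover in Isla Perdida → 6:06 AM UTC (Aug 24).
Add 10 hours and 34 minutes leg 3 → 4:40 PM UTC.
Lima is UTC−5:00, so local arrival = 4:40 PM − 5:00 = 11:40 AM on Aug 24.

11:40 AM on August 24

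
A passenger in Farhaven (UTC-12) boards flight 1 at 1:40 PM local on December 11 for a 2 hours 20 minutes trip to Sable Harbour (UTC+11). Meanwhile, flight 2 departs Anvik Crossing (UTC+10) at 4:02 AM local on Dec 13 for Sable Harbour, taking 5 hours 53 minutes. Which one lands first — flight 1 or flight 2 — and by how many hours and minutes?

Flight 1 in UTC: 1:40 PM + 12:00 = 1:40 AM on Dec 12.
+2 hours and 20 minutes → arrive 4:00 AM UTC on Dec 12.
Flight 2 in UTC: 4:02 AM − 10:00 = 6:02 PM on Dec 12.
+5 hours and 53 minutes → arrive 11:55 PM UTC on Dec 12.
Flight 1 lands earlier by 19 hours 55 minutes.

the first, by 19 hours 55 minutes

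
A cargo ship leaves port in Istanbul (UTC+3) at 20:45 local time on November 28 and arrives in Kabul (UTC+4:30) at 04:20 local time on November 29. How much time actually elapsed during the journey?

6 hours 5 minutes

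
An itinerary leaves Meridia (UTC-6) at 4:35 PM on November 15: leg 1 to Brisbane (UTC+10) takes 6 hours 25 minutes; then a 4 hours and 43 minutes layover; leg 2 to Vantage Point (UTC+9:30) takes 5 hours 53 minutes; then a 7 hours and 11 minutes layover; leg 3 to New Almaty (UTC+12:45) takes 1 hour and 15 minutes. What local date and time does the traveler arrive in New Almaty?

12:47 PM on Nov 17

Convert departure to UTC: 4:35 PM + 6:00 = 10:35 PM UTC on Nov 15.
Add 6 hours and 25 minutes leg 1 → 5:00 AM UTC (Nov 16).
Add 4 hours and 43 minutes layover in Brisbane → 9:43 AM UTC.
Add 5 hours and 53 minutes leg 2 → 3:36 PM UTC.
Add 7 hours 11 minutes layover in Vantage Point → 10:47 PM UTC.
Add 1 hour 15 minutes leg 3 → 12:02 AM UTC (Nov 17).
New Almaty is UTC+12:45, so local arrival = 12:02 AM + 12:45 = 12:47 PM on Nov 17.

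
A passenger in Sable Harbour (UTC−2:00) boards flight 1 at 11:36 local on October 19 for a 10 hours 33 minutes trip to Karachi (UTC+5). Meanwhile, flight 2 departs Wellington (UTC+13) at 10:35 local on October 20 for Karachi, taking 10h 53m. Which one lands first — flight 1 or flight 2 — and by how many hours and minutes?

the first, by 8 hours 19 minutes

Flight 1 in UTC: 11:36 + 2:00 = 13:36 on Oct 19.
+10 hours 33 minutes → arrive 00:09 UTC on Oct 20.
Flight 2 in UTC: 10:35 − 13:00 = 21:35 on Oct 19.
+10 hours 53 minutes → arrive 08:28 UTC on Oct 20.
Flight 1 lands earlier by 8 hours 19 minutes.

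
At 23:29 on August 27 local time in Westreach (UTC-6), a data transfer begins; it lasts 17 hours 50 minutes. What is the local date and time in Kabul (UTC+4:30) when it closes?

Kabul is 10:30 ahead of Westreach.
After 17 hours 50 minutes it is 17:19 (Aug 28) in Westreach.
Shift by the zone difference: 17:19 + 10:30 = 03:49 on Aug 29 in Kabul.

03:49 on August 29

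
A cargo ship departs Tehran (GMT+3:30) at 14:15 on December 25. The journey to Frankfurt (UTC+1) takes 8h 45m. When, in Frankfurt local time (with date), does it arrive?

Frankfurt is 2:30 behind Tehran.
After 8 hours and 45 minutes it is 23:00 in Tehran.
Shift by the zone difference: 23:00 − 2:30 = 20:30 on Dec 25 in Frankfurt.

20:30 on Dec 25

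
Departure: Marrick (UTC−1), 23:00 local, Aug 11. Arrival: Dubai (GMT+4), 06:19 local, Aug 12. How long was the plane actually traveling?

2 hours 19 minutes

Departure in UTC: 23:00 + 1:00 = 00:00 on Aug 12.
Arrival in UTC: 06:19 − 4:00 = 02:19 on Aug 12.
Elapsed = 02:19 − 00:00 = 2 hours 19 minutes.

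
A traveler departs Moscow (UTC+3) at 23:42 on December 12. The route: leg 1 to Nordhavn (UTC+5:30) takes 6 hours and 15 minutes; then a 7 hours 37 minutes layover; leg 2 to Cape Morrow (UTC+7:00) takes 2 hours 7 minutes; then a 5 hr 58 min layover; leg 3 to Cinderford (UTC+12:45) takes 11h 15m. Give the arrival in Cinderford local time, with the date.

Convert departure to UTC: 23:42 − 3:00 = 20:42 UTC on Dec 12.
Add 6 hours and 15 minutes leg 1 → 02:57 UTC (Dec 13).
Add 7 hours and 37 minutes layover in Nordhavn → 10:34 UTC.
Add 2 hours 7 minutes leg 2 → 12:41 UTC.
Add 5 hours 58 minutes layover in Cape Morrow → 18:39 UTC.
Add 11 hours 15 minutes leg 3 → 05:54 UTC (Dec 14).
Cinderford is UTC+12:45, so local arrival = 05:54 + 12:45 = 18:39 on Dec 14.

18:39 on December 14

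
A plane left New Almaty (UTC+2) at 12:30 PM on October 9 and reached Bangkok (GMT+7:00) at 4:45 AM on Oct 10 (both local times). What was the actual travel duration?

11 hours 15 minutes

Departure in UTC: 12:30 PM − 2:00 = 10:30 AM on Oct 9.
Arrival in UTC: 4:45 AM − 7:00 = 9:45 PM on Oct 9.
Elapsed = 9:45 PM − 10:30 AM = 11 hours 15 minutes.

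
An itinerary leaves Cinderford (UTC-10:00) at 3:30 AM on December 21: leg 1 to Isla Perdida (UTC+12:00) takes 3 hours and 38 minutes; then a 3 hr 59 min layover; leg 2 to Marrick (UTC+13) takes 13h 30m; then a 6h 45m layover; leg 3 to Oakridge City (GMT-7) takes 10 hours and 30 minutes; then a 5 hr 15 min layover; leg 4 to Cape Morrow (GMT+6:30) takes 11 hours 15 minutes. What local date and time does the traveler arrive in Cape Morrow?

Convert departure to UTC: 3:30 AM + 10:00 = 1:30 PM UTC on Dec 21.
Add 3 hours 38 minutes leg 1 → 5:08 PM UTC.
Add 3 hours and 59 minutes layover in Isla Perdida → 9:07 PM UTC.
Add 13 hours 30 minutes leg 2 → 10:37 AM UTC (Dec 22).
Add 6 hours 45 minutes layover in Marrick → 5:22 PM UTC.
Add 10 hours and 30 minutes leg 3 → 3:52 AM UTC (Dec 23).
Add 5 hours 15 minutes layover in Oakridge City → 9:07 AM UTC.
Add 11 hours 15 minutes leg 4 → 8:22 PM UTC.
Cape Morrow is UTC+6:30, so local arrival = 8:22 PM + 6:30 = 2:52 AM on Dec 24.

2:52 AM on December 24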